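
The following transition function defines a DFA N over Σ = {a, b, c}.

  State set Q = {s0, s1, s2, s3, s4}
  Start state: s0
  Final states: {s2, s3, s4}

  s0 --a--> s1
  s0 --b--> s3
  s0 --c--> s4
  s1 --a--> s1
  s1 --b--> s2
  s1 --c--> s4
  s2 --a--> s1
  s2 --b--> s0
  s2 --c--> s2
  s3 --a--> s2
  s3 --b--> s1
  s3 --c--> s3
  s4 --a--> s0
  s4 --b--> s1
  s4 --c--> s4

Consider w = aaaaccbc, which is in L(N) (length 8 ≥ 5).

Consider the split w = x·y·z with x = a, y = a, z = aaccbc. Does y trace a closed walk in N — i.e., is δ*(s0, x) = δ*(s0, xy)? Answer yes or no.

yes

Run of N on the first 2 characters of w = a a:
  step 0: s0  (start)
  step 1: s1  (read a: s0→s1)
  step 2: s1  (read a: s1→s1)

After x (step 1): s1. After xy (step 2): s1.
They match, so y = a drives N around a cycle from s1 back to itself; pumping y any number of times keeps N in s1 before reading z, and xyⁱz ∈ L(N) for every i ≥ 0.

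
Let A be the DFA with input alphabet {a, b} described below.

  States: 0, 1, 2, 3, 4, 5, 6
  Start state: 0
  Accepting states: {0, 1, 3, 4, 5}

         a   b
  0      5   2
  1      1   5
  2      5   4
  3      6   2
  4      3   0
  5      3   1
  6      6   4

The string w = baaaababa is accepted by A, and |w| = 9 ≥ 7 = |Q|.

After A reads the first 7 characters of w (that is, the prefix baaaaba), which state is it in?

3

State sequence: 0 -b-> 2 -a-> 5 -a-> 3 -a-> 6 -a-> 6 -b-> 4 -a-> 3

After reading 7 characters, A is in state 3.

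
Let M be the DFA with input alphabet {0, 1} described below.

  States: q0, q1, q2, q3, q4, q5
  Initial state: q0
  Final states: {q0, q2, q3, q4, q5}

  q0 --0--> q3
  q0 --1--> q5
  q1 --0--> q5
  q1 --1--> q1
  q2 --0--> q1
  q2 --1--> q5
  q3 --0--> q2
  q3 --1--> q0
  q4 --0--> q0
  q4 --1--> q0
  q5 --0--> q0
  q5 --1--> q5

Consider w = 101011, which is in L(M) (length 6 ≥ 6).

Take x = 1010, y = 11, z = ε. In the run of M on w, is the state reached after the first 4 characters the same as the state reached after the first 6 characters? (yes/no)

no

State sequence: q0 -1-> q5 -0-> q0 -1-> q5 -0-> q0 -1-> q5 -1-> q5

After x (step 4): q0. After xy (step 6): q5.
They differ (q0 ≠ q5), so y is not a cycle from the state after x; this split is not the one the pumping-lemma construction produces, and pumping y need not keep the string in L(M).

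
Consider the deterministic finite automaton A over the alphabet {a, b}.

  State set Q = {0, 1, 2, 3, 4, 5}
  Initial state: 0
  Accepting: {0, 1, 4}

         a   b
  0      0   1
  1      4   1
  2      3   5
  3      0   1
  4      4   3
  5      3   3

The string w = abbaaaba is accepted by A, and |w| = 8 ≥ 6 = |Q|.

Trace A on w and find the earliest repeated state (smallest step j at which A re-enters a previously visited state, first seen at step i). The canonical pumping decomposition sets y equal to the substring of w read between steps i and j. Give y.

a

State sequence: 0 -a-> 0 -b-> 1 -b-> 1 -a-> 4 -a-> 4 -a-> 4 -b-> 3 -a-> 0
First repeat at step 1: 0 was already visited.

So i = 0, j = 1, giving x = w[0:0] = ε, y = w[0:1] = a, z = w[1:8] = bbaaaba.
Check: |xy| = 1 ≤ 6 and |y| = 1 ≥ 1. Reading y takes A from 0 back to 0, so every xyⁱz is accepted.
Pumping length from the standard proof: p = 6 (the number of states). The repeated state found above gives |xy| = j ≤ 6 and |y| = j − i ≥ 1.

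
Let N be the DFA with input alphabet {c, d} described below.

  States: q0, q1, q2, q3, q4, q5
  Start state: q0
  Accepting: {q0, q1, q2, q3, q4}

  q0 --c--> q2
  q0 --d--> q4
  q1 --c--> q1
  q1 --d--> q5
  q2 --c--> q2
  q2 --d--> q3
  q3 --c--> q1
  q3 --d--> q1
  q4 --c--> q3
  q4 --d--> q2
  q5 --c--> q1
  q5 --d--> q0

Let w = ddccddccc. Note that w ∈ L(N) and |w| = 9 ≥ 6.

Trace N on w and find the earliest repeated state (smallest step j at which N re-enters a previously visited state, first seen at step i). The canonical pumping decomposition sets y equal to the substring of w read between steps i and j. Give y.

c

State sequence: q0 -d-> q4 -d-> q2 -c-> q2 -c-> q2 -d-> q3 -d-> q1 -c-> q1 -c-> q1 -c-> q1
First repeat at step 3: q2 was already visited.

So i = 2, j = 3, giving x = w[0:2] = dd, y = w[2:3] = c, z = w[3:9] = cddccc.
Check: |xy| = 3 ≤ 6 and |y| = 1 ≥ 1. Reading y takes N from q2 back to q2, so every xyⁱz is accepted.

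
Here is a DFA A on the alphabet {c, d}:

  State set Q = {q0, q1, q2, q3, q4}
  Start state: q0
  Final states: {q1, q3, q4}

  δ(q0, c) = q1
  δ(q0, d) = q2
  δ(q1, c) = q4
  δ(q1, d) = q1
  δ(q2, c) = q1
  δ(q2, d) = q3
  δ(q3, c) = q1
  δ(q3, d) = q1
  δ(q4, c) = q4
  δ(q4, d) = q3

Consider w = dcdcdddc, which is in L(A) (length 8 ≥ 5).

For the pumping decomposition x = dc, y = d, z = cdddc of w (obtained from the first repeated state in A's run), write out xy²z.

dcddcdddc

xy^2z = dc·d·d·cdddc = dcddcdddc.
Reading y = d takes A from q1 back to q1, so after x·y·y the machine is still in q1, and z then leads to the accepting state q4. Hence dcddcdddc ∈ L(A).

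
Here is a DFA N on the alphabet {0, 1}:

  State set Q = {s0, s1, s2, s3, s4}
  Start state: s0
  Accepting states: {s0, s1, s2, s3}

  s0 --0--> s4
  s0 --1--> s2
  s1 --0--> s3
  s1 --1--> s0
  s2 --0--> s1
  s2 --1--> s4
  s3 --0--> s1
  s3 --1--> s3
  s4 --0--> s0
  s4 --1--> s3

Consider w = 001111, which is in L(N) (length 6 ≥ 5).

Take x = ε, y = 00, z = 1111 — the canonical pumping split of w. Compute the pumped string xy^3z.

xy^3z = ε·00·00·00·1111 = 0000001111.
Reading y = 00 takes N from s0 back to s0, so after x·y·y·y the machine is still in s0, and z then leads to the accepting state s3. Hence 0000001111 ∈ L(N).

0000001111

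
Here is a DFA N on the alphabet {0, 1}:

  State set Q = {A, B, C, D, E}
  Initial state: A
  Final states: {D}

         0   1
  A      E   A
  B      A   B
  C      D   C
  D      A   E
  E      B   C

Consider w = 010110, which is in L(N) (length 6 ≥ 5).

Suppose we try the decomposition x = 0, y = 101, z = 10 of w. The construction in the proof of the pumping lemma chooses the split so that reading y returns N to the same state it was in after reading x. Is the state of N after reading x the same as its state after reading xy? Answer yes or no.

yes

State sequence: A -0-> E -1-> C -0-> D -1-> E

After x (step 1): E. After xy (step 4): E.
They match, so y = 101 drives N around a cycle from E back to itself; pumping y any number of times keeps N in E before reading z, and xyⁱz ∈ L(N) for every i ≥ 0.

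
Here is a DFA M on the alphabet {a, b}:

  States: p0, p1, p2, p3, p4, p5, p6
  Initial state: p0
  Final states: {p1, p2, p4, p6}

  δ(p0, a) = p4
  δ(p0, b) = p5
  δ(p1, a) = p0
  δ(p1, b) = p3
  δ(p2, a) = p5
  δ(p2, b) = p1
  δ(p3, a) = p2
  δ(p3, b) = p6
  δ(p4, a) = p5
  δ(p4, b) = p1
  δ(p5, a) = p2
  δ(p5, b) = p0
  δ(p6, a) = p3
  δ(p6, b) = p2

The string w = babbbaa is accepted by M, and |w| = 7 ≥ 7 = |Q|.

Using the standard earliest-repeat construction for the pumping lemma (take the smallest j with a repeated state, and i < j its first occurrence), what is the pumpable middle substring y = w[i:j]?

ba

Run of M on w = b a b b b a a:
  step 0: p0  (start)
  step 1: p5  (read b: p0→p5)
  step 2: p2  (read a: p5→p2)
  step 3: p1  (read b: p2→p1)
  step 4: p3  (read b: p1→p3)
  step 5: p6  (read b: p3→p6)
  step 6: p3  (read a: p6→p3)   ← first repeat (p3 seen earlier)
  step 7: p2  (read a: p3→p2)

So i = 4, j = 6, giving x = w[0:4] = babb, y = w[4:6] = ba, z = w[6:7] = a.
Check: |xy| = 6 ≤ 7 and |y| = 2 ≥ 1. Reading y takes M from p3 back to p3, so every xyⁱz is accepted.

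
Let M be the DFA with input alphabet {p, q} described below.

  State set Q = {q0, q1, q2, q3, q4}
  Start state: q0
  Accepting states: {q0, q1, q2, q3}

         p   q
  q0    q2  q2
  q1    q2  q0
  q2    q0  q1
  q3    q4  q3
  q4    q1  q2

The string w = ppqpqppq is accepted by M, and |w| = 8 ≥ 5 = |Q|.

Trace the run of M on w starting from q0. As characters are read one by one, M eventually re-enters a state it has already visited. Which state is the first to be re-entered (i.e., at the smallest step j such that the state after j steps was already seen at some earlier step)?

q0

State sequence: q0 -p-> q2 -p-> q0 -q-> q2 -p-> q0 -q-> q2 -p-> q0 -p-> q2 -q-> q1
First repeat at step 2: q0 was already visited.

The earliest repeat is at step j = 2: M is in q0, which it already visited at step i = 0.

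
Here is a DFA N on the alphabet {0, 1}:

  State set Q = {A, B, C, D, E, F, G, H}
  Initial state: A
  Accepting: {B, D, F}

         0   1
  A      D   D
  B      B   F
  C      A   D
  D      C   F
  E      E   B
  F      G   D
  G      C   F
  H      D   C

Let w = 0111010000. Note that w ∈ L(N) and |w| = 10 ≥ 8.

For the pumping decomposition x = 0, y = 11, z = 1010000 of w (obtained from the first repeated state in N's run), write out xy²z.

xy^2z = 0·11·11·1010000 = 011111010000.
Reading y = 11 takes N from D back to D, so after x·y·y the machine is still in D, and z then leads to the accepting state D. Hence 011111010000 ∈ L(N).

011111010000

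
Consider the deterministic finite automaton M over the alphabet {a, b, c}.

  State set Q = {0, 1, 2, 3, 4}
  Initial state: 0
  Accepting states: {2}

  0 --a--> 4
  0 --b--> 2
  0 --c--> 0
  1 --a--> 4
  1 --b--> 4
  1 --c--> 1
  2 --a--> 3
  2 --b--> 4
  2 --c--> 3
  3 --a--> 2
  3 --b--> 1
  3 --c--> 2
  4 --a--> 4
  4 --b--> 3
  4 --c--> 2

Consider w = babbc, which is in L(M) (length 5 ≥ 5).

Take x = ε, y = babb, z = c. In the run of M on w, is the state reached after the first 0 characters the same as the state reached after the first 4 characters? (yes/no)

State sequence: 0 -b-> 2 -a-> 3 -b-> 1 -b-> 4

After x (step 0): 0. After xy (step 4): 4.
They differ (0 ≠ 4), so y is not a cycle from the state after x; this split is not the one the pumping-lemma construction produces, and pumping y need not keep the string in L(M).

no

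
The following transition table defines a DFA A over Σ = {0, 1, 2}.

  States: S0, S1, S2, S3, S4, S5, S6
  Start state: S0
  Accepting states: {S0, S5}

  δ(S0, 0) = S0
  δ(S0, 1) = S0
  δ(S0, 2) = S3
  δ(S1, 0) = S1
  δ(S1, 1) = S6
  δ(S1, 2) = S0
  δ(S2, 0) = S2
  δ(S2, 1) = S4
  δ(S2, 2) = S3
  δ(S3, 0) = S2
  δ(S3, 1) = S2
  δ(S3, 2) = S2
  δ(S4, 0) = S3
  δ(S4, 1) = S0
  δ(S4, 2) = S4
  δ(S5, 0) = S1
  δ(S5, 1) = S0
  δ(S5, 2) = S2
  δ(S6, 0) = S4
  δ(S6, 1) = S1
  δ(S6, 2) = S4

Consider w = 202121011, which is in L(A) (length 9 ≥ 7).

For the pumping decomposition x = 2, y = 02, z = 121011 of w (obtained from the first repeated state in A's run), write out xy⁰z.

2121011

xy⁰z = xz = 2·121011 = 2121011.
Reading y = 02 takes A from S3 back to S3, so after x the machine is still in S3, and z then leads to the accepting state S0. Hence 2121011 ∈ L(A).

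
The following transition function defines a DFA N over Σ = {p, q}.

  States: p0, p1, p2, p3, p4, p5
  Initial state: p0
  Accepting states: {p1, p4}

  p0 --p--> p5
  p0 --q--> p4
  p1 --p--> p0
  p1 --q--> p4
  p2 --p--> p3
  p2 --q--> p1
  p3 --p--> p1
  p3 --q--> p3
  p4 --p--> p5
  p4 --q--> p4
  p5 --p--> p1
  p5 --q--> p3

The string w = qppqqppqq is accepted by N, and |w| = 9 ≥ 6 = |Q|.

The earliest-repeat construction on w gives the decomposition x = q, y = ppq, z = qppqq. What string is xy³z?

xy^3z = q·ppq·ppq·ppq·qppqq = qppqppqppqqppqq.
Reading y = ppq takes N from p4 back to p4, so after x·y·y·y the machine is still in p4, and z then leads to the accepting state p4. Hence qppqppqppqqppqq ∈ L(N).

qppqppqppqqppqq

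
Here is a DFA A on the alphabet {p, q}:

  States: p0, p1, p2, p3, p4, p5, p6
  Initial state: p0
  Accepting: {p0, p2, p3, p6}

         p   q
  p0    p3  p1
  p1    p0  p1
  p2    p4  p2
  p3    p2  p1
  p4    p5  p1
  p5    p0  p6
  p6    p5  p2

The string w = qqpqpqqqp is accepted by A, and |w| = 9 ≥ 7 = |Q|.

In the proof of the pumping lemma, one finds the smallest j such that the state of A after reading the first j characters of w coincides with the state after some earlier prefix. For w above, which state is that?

p1

State sequence: p0 -q-> p1 -q-> p1 -p-> p0 -q-> p1 -p-> p0 -q-> p1 -q-> p1 -q-> p1 -p-> p0
First repeat at step 2: p1 was already visited.

The earliest repeat is at step j = 2: A is in p1, which it already visited at step i = 1.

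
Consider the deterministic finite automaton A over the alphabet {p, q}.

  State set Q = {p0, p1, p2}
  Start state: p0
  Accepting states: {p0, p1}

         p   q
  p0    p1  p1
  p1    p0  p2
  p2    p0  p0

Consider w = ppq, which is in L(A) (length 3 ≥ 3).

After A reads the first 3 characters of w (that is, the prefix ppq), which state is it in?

State sequence: p0 -p-> p1 -p-> p0 -q-> p1

After reading 3 characters, A is in state p1.

p1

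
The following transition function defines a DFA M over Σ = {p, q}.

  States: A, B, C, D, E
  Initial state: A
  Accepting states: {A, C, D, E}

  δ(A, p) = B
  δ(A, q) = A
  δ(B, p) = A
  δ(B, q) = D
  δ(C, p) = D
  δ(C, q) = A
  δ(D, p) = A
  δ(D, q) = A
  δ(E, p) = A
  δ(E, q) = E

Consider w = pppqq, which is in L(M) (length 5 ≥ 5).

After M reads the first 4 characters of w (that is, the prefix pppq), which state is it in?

D

State sequence: A -p-> B -p-> A -p-> B -q-> D

After reading 4 characters, M is in state D.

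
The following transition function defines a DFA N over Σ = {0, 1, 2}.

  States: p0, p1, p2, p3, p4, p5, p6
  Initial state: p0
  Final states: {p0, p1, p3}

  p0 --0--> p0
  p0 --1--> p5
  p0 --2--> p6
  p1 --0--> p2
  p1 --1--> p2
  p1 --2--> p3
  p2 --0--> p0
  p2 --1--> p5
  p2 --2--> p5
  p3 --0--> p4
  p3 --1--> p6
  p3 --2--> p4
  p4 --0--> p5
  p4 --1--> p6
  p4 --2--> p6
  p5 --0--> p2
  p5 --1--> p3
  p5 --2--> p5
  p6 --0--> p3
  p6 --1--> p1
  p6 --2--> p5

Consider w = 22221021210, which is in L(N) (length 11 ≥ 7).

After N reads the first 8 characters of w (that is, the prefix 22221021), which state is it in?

p1

State sequence: p0 -2-> p6 -2-> p5 -2-> p5 -2-> p5 -1-> p3 -0-> p4 -2-> p6 -1-> p1

After reading 8 characters, N is in state p1.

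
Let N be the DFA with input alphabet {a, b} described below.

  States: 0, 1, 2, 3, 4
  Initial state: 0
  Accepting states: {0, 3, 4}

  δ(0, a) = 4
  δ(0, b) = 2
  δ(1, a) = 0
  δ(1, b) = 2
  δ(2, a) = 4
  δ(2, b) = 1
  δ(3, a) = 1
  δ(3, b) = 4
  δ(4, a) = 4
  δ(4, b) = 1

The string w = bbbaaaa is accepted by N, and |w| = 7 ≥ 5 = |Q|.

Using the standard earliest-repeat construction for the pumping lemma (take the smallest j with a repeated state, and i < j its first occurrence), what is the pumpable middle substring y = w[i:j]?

Run of N on w = b b b a a a a:
  step 0: 0  (start)
  step 1: 2  (read b: 0→2)
  step 2: 1  (read b: 2→1)
  step 3: 2  (read b: 1→2)   ← first repeat (2 seen earlier)
  step 4: 4  (read a: 2→4)
  step 5: 4  (read a: 4→4)
  step 6: 4  (read a: 4→4)
  step 7: 4  (read a: 4→4)

So i = 1, j = 3, giving x = w[0:1] = b, y = w[1:3] = bb, z = w[3:7] = aaaa.
Check: |xy| = 3 ≤ 5 and |y| = 2 ≥ 1. Reading y takes N from 2 back to 2, so every xyⁱz is accepted.
The DFA has 5 states, so the proof of the pumping lemma guarantees a repeated state among the first 5+1 visited; the segment between the two visits is the pumpable y.

bb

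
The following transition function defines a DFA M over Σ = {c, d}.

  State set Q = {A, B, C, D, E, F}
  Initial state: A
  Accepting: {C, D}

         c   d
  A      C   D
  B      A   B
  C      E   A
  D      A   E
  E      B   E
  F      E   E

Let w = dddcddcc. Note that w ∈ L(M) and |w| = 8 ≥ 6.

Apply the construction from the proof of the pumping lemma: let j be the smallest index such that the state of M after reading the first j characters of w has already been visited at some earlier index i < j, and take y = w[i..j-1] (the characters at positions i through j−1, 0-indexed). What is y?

State sequence: A -d-> D -d-> E -d-> E -c-> B -d-> B -d-> B -c-> A -c-> C
First repeat at step 3: E was already visited.

So i = 2, j = 3, giving x = w[0:2] = dd, y = w[2:3] = d, z = w[3:8] = cddcc.
Check: |xy| = 3 ≤ 6 and |y| = 1 ≥ 1. Reading y takes M from E back to E, so every xyⁱz is accepted.
With |Q| = 6, pigeonhole forces a state repeat no later than step 6; the substring read between the first and second visits to that state can be pumped.

d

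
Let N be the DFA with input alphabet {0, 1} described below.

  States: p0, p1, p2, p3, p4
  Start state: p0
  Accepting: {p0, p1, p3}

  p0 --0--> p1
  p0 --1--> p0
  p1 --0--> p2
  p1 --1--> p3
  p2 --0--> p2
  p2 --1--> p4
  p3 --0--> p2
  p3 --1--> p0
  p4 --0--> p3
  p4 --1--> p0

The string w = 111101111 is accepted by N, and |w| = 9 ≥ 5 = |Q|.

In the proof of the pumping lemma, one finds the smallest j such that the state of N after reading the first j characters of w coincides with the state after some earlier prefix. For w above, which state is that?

State sequence: p0 -1-> p0 -1-> p0 -1-> p0 -1-> p0 -0-> p1 -1-> p3 -1-> p0 -1-> p0 -1-> p0
First repeat at step 1: p0 was already visited.

The earliest repeat is at step j = 1: N is in p0, which it already visited at step i = 0.

p0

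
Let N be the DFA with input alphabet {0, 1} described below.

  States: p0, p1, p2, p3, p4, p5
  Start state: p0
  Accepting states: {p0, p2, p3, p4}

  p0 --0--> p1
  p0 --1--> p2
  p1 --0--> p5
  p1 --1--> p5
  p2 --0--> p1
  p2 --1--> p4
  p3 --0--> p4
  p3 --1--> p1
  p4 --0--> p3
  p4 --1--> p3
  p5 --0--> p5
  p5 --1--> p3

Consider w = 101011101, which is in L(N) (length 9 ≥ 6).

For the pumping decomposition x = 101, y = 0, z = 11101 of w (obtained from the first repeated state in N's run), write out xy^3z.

10100011101

xy^3z = 101·0·0·0·11101 = 10100011101.
Reading y = 0 takes N from p5 back to p5, so after x·y·y·y the machine is still in p5, and z then leads to the accepting state p3. Hence 10100011101 ∈ L(N).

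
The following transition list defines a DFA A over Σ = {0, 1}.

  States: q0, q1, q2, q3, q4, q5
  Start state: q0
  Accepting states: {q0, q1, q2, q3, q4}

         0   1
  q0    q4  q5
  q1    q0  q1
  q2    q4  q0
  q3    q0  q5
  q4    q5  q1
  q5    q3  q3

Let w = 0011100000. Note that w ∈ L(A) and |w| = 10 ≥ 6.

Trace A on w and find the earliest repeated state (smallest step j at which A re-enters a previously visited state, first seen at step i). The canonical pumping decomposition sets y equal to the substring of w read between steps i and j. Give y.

Run of A on w = 0 0 1 1 1 0 0 0 0 0:
  step 0: q0  (start)
  step 1: q4  (read 0: q0→q4)
  step 2: q5  (read 0: q4→q5)
  step 3: q3  (read 1: q5→q3)
  step 4: q5  (read 1: q3→q5)   ← first repeat (q5 seen earlier)
  step 5: q3  (read 1: q5→q3)
  step 6: q0  (read 0: q3→q0)
  step 7: q4  (read 0: q0→q4)
  step 8: q5  (read 0: q4→q5)
  step 9: q3  (read 0: q5→q3)
  step 10: q0  (read 0: q3→q0)

So i = 2, j = 4, giving x = w[0:2] = 00, y = w[2:4] = 11, z = w[4:10] = 100000.
Check: |xy| = 4 ≤ 6 and |y| = 2 ≥ 1. Reading y takes A from q5 back to q5, so every xyⁱz is accepted.

11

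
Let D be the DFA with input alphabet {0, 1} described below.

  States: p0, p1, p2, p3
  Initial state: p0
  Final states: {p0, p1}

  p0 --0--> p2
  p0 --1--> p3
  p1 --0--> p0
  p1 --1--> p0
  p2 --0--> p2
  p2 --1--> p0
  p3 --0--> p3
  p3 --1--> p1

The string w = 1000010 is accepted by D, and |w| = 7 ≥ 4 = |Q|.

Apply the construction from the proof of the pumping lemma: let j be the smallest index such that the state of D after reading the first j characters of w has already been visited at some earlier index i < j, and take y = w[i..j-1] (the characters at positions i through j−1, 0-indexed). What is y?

0

State sequence: p0 -1-> p3 -0-> p3 -0-> p3 -0-> p3 -0-> p3 -1-> p1 -0-> p0
First repeat at step 2: p3 was already visited.

So i = 1, j = 2, giving x = w[0:1] = 1, y = w[1:2] = 0, z = w[2:7] = 00010.
Check: |xy| = 2 ≤ 4 and |y| = 1 ≥ 1. Reading y takes D from p3 back to p3, so every xyⁱz is accepted.
The DFA has 4 states, so the proof of the pumping lemma guarantees a repeated state among the first 4+1 visited; the segment between the two visits is the pumpable y.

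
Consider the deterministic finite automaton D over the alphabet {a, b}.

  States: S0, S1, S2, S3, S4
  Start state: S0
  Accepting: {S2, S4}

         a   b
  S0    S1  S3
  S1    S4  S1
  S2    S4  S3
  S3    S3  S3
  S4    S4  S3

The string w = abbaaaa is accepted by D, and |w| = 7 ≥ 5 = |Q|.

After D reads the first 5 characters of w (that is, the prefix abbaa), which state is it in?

State sequence: S0 -a-> S1 -b-> S1 -b-> S1 -a-> S4 -a-> S4

After reading 5 characters, D is in state S4.
(This kind of state-tracing is the core of the pumping-lemma construction: with 5 states, pigeonhole forces a repeat within the first 5 steps.)

S4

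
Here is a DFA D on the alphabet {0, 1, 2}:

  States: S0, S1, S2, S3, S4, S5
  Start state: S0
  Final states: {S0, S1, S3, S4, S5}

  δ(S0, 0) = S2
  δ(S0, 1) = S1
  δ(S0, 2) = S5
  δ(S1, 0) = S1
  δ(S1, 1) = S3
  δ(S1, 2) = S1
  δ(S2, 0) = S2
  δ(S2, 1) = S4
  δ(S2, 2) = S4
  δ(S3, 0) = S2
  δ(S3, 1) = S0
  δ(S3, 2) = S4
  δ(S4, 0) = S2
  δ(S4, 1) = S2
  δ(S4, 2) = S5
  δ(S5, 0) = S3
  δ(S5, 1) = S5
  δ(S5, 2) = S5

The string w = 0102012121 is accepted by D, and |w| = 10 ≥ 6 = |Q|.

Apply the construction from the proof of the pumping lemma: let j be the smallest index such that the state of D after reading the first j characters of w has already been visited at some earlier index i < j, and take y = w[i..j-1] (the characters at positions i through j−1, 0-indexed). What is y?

State sequence: S0 -0-> S2 -1-> S4 -0-> S2 -2-> S4 -0-> S2 -1-> S4 -2-> S5 -1-> S5 -2-> S5 -1-> S5
First repeat at step 3: S2 was already visited.

So i = 1, j = 3, giving x = w[0:1] = 0, y = w[1:3] = 10, z = w[3:10] = 2012121.
Check: |xy| = 3 ≤ 6 and |y| = 2 ≥ 1. Reading y takes D from S2 back to S2, so every xyⁱz is accepted.

10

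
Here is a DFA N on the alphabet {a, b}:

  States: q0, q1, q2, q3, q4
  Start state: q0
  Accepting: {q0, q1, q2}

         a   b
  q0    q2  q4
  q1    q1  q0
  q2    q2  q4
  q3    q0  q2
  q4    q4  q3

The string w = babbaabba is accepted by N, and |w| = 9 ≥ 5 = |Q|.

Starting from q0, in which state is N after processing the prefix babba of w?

Run of N on the first 5 characters of w = b a b b a:
  step 0: q0  (start)
  step 1: q4  (read b: q0→q4)
  step 2: q4  (read a: q4→q4)
  step 3: q3  (read b: q4→q3)
  step 4: q2  (read b: q3→q2)
  step 5: q2  (read a: q2→q2)

After reading 5 characters, N is in state q2.

q2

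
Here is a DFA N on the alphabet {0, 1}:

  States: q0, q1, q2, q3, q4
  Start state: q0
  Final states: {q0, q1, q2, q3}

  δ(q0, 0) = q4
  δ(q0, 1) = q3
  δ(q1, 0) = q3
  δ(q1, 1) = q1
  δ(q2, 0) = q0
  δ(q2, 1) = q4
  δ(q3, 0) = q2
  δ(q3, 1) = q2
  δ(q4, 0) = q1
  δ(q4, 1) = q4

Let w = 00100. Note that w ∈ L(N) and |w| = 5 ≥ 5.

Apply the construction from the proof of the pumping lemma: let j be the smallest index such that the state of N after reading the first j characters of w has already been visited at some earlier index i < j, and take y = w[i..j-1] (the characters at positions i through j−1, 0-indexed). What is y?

State sequence: q0 -0-> q4 -0-> q1 -1-> q1 -0-> q3 -0-> q2
First repeat at step 3: q1 was already visited.

So i = 2, j = 3, giving x = w[0:2] = 00, y = w[2:3] = 1, z = w[3:5] = 00.
Check: |xy| = 3 ≤ 5 and |y| = 1 ≥ 1. Reading y takes N from q1 back to q1, so every xyⁱz is accepted.
Since N has 5 states, any run of length ≥ 5 visits 5+1 states, so by pigeonhole some state repeats within the first 5 steps — that repeat gives the pumpable loop.

1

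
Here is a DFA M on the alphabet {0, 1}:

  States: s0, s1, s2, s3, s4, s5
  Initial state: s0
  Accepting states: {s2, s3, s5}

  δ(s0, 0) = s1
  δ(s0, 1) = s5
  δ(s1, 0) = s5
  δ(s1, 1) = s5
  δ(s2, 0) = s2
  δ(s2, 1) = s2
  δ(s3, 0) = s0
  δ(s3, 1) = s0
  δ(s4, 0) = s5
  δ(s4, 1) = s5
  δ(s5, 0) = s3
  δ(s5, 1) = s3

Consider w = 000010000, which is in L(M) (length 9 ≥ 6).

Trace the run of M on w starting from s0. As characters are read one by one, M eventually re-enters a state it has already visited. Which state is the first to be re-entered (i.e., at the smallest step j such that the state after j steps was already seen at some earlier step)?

s0

Run of M on w = 0 0 0 0 1 0 0 0 0:
  step 0: s0  (start)
  step 1: s1  (read 0: s0→s1)
  step 2: s5  (read 0: s1→s5)
  step 3: s3  (read 0: s5→s3)
  step 4: s0  (read 0: s3→s0)   ← first repeat (s0 seen earlier)
  step 5: s5  (read 1: s0→s5)
  step 6: s3  (read 0: s5→s3)
  step 7: s0  (read 0: s3→s0)
  step 8: s1  (read 0: s0→s1)
  step 9: s5  (read 0: s1→s5)

The earliest repeat is at step j = 4: M is in s0, which it already visited at step i = 0.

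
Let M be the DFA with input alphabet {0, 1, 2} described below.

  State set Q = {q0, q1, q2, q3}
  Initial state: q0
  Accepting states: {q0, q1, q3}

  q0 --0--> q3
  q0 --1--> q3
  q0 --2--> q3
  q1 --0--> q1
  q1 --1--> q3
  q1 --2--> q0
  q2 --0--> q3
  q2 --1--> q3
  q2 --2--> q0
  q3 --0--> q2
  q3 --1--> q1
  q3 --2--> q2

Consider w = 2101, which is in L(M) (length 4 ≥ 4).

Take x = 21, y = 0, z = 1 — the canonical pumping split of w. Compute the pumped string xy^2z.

21001

xy^2z = 21·0·0·1 = 21001.
Reading y = 0 takes M from q1 back to q1, so after x·y·y the machine is still in q1, and z then leads to the accepting state q3. Hence 21001 ∈ L(M).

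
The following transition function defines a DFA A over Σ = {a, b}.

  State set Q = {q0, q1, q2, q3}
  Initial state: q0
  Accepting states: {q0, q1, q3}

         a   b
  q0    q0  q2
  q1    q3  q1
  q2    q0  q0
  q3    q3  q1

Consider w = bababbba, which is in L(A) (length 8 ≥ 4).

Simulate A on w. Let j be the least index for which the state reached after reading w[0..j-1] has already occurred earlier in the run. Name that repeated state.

q0

State sequence: q0 -b-> q2 -a-> q0 -b-> q2 -a-> q0 -b-> q2 -b-> q0 -b-> q2 -a-> q0
First repeat at step 2: q0 was already visited.

The earliest repeat is at step j = 2: A is in q0, which it already visited at step i = 0.
The DFA has 4 states, so the proof of the pumping lemma guarantees a repeated state among the first 4+1 visited; the segment between the two visits is the pumpable y.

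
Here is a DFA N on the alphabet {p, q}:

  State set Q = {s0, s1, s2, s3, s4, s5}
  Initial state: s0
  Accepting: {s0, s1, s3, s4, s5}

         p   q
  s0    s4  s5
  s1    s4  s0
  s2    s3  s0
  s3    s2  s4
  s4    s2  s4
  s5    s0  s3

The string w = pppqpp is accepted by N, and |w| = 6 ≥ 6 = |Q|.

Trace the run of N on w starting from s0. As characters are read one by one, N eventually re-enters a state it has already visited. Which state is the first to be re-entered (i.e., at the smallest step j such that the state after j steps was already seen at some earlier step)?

State sequence: s0 -p-> s4 -p-> s2 -p-> s3 -q-> s4 -p-> s2 -p-> s3
First repeat at step 4: s4 was already visited.

The earliest repeat is at step j = 4: N is in s4, which it already visited at step i = 1.
With |Q| = 6, pigeonhole forces a state repeat no later than step 6; the substring read between the first and second visits to that state can be pumped.

s4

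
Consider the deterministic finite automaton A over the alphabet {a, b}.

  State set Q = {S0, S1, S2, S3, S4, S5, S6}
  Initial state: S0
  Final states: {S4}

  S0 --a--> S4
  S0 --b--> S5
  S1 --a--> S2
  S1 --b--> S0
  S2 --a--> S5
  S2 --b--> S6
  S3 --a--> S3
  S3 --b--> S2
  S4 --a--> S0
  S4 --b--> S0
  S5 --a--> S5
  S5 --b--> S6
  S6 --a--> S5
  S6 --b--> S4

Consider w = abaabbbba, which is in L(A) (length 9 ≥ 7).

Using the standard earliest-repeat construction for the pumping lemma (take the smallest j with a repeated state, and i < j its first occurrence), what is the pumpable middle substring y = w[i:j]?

State sequence: S0 -a-> S4 -b-> S0 -a-> S4 -a-> S0 -b-> S5 -b-> S6 -b-> S4 -b-> S0 -a-> S4
First repeat at step 2: S0 was already visited.

So i = 0, j = 2, giving x = w[0:0] = ε, y = w[0:2] = ab, z = w[2:9] = aabbbba.
Check: |xy| = 2 ≤ 7 and |y| = 2 ≥ 1. Reading y takes A from S0 back to S0, so every xyⁱz is accepted.
Pumping length from the standard proof: p = 7 (the number of states). The repeated state found above gives |xy| = j ≤ 7 and |y| = j − i ≥ 1.

ab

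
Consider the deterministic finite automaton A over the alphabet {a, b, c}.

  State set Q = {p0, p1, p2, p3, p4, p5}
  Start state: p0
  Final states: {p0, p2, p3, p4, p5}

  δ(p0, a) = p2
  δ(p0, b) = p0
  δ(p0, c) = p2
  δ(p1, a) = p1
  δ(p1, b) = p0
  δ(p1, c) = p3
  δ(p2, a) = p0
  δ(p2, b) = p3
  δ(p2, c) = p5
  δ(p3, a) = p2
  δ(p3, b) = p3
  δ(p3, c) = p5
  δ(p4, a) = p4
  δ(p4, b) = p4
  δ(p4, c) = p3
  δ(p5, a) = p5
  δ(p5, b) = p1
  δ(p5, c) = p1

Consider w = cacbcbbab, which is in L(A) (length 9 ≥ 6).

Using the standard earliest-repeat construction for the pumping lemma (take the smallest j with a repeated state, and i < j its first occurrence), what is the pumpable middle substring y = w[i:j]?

State sequence: p0 -c-> p2 -a-> p0 -c-> p2 -b-> p3 -c-> p5 -b-> p1 -b-> p0 -a-> p2 -b-> p3
First repeat at step 2: p0 was already visited.

So i = 0, j = 2, giving x = w[0:0] = ε, y = w[0:2] = ca, z = w[2:9] = cbcbbab.
Check: |xy| = 2 ≤ 6 and |y| = 2 ≥ 1. Reading y takes A from p0 back to p0, so every xyⁱz is accepted.
Since A has 6 states, any run of length ≥ 6 visits 6+1 states, so by pigeonhole some state repeats within the first 6 steps — that repeat gives the pumpable loop.

ca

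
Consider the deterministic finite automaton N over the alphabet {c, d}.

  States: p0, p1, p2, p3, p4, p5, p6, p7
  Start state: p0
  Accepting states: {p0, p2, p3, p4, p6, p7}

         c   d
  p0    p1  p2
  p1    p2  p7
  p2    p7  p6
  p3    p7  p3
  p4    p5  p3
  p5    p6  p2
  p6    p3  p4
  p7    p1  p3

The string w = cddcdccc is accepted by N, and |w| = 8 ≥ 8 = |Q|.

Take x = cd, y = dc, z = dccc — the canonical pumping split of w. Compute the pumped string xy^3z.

xy^3z = cd·dc·dc·dc·dccc = cddcdcdcdccc.
Reading y = dc takes N from p7 back to p7, so after x·y·y·y the machine is still in p7, and z then leads to the accepting state p2. Hence cddcdcdcdccc ∈ L(N).

cddcdcdcdccc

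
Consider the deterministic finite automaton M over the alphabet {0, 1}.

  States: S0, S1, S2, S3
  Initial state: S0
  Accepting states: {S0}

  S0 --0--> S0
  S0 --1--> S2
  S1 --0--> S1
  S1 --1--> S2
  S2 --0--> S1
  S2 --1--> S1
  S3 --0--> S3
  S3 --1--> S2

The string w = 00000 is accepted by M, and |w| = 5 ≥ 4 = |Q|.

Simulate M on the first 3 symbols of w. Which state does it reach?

S0

Run of M on the first 3 characters of w = 0 0 0:
  step 0: S0  (start)
  step 1: S0  (read 0: S0→S0)
  step 2: S0  (read 0: S0→S0)
  step 3: S0  (read 0: S0→S0)

After reading 3 characters, M is in state S0.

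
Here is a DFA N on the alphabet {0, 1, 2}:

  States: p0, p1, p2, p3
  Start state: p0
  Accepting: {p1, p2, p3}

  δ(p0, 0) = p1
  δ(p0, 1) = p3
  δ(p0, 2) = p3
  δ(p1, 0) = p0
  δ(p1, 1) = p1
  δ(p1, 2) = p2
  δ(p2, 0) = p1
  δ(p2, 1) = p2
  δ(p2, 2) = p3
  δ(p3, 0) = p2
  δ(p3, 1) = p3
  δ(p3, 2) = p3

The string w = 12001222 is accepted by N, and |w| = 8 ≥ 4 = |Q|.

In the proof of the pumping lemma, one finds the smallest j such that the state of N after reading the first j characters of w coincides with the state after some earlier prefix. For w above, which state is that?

p3

Run of N on w = 1 2 0 0 1 2 2 2:
  step 0: p0  (start)
  step 1: p3  (read 1: p0→p3)
  step 2: p3  (read 2: p3→p3)   ← first repeat (p3 seen earlier)
  step 3: p2  (read 0: p3→p2)
  step 4: p1  (read 0: p2→p1)
  step 5: p1  (read 1: p1→p1)
  step 6: p2  (read 2: p1→p2)
  step 7: p3  (read 2: p2→p3)
  step 8: p3  (read 2: p3→p3)

The earliest repeat is at step j = 2: N is in p3, which it already visited at step i = 1.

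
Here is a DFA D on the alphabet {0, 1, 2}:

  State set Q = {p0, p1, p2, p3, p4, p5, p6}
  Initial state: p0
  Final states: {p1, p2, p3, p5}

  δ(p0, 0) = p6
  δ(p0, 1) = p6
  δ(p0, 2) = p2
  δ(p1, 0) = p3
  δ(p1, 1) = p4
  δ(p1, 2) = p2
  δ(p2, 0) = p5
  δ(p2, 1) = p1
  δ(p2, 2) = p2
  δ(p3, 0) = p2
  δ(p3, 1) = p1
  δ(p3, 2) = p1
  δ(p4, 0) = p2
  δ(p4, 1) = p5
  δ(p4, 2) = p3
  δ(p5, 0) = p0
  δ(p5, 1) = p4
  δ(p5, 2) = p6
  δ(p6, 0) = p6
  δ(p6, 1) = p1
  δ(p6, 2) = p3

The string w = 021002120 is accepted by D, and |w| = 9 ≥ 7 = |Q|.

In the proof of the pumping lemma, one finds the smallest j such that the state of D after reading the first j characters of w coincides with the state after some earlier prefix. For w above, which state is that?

State sequence: p0 -0-> p6 -2-> p3 -1-> p1 -0-> p3 -0-> p2 -2-> p2 -1-> p1 -2-> p2 -0-> p5
First repeat at step 4: p3 was already visited.

The earliest repeat is at step j = 4: D is in p3, which it already visited at step i = 2.
With |Q| = 7, pigeonhole forces a state repeat no later than step 7; the substring read between the first and second visits to that state can be pumped.

p3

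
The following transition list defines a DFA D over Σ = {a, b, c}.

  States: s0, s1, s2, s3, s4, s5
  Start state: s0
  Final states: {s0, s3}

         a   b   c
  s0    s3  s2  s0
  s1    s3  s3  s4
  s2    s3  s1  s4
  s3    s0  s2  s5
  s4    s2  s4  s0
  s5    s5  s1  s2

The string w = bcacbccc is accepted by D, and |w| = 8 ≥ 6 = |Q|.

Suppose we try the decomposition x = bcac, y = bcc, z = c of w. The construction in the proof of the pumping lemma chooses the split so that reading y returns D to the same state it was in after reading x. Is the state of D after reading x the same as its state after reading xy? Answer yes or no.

State sequence: s0 -b-> s2 -c-> s4 -a-> s2 -c-> s4 -b-> s4 -c-> s0 -c-> s0

After x (step 4): s4. After xy (step 7): s0.
They differ (s4 ≠ s0), so y is not a cycle from the state after x; this split is not the one the pumping-lemma construction produces, and pumping y need not keep the string in L(D).

no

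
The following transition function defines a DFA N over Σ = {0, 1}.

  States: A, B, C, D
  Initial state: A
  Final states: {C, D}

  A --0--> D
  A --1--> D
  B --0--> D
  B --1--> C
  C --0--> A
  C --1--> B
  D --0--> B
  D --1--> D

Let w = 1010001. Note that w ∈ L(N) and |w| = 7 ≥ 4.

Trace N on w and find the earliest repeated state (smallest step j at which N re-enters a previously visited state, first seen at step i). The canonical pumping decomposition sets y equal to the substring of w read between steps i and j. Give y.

1010

Run of N on w = 1 0 1 0 0 0 1:
  step 0: A  (start)
  step 1: D  (read 1: A→D)
  step 2: B  (read 0: D→B)
  step 3: C  (read 1: B→C)
  step 4: A  (read 0: C→A)   ← first repeat (A seen earlier)
  step 5: D  (read 0: A→D)
  step 6: B  (read 0: D→B)
  step 7: C  (read 1: B→C)

So i = 0, j = 4, giving x = w[0:0] = ε, y = w[0:4] = 1010, z = w[4:7] = 001.
Check: |xy| = 4 ≤ 4 and |y| = 4 ≥ 1. Reading y takes N from A back to A, so every xyⁱz is accepted.
The DFA has 4 states, so the proof of the pumping lemma guarantees a repeated state among the first 4+1 visited; the segment between the two visits is the pumpable y.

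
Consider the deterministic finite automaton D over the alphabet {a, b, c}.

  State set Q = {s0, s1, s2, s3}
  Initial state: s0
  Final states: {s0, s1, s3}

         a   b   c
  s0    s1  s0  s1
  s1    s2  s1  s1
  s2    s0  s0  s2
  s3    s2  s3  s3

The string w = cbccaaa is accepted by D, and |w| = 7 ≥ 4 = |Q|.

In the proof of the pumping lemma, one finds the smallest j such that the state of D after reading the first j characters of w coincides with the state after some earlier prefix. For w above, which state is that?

s1

State sequence: s0 -c-> s1 -b-> s1 -c-> s1 -c-> s1 -a-> s2 -a-> s0 -a-> s1
First repeat at step 2: s1 was already visited.

The earliest repeat is at step j = 2: D is in s1, which it already visited at step i = 1.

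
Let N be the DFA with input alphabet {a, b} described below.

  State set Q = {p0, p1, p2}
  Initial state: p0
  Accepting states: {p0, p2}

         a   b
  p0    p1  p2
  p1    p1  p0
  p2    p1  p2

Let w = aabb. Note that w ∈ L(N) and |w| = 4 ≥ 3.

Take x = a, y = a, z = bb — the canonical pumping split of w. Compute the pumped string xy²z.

aaabb

xy^2z = a·a·a·bb = aaabb.
Reading y = a takes N from p1 back to p1, so after x·y·y the machine is still in p1, and z then leads to the accepting state p2. Hence aaabb ∈ L(N).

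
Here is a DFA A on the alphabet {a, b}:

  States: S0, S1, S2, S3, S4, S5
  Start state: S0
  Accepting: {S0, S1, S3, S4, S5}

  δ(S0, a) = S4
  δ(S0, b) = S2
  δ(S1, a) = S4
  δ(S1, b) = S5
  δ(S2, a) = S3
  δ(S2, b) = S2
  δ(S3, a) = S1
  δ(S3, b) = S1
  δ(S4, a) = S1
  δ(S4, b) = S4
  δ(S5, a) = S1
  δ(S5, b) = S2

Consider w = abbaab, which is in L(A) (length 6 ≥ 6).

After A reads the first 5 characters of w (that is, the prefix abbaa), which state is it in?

S4

State sequence: S0 -a-> S4 -b-> S4 -b-> S4 -a-> S1 -a-> S4

After reading 5 characters, A is in state S4.
(This kind of state-tracing is the core of the pumping-lemma construction: with 6 states, pigeonhole forces a repeat within the first 6 steps.)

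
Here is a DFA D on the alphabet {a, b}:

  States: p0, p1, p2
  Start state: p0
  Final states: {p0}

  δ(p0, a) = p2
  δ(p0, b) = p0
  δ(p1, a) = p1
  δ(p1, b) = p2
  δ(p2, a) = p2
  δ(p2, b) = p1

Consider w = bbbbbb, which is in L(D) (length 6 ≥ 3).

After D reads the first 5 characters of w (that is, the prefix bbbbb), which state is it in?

State sequence: p0 -b-> p0 -b-> p0 -b-> p0 -b-> p0 -b-> p0

After reading 5 characters, D is in state p0.
(This kind of state-tracing is the core of the pumping-lemma construction: with 3 states, pigeonhole forces a repeat within the first 3 steps.)

p0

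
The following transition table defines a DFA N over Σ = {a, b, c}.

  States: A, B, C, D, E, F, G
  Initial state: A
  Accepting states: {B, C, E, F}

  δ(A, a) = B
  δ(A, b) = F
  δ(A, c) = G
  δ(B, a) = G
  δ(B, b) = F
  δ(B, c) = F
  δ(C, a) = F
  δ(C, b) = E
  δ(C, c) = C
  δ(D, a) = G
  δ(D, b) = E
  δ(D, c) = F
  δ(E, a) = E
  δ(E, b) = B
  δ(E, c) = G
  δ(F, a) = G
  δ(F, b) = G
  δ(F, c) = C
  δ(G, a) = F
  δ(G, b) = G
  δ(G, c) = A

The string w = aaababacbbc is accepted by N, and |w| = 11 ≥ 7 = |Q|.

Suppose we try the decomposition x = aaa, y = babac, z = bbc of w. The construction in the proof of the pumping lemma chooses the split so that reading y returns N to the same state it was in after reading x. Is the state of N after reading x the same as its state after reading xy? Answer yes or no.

no

Run of N on the first 8 characters of w = a a a b a b a c:
  step 0: A  (start)
  step 1: B  (read a: A→B)
  step 2: G  (read a: B→G)
  step 3: F  (read a: G→F)
  step 4: G  (read b: F→G)
  step 5: F  (read a: G→F)
  step 6: G  (read b: F→G)
  step 7: F  (read a: G→F)
  step 8: C  (read c: F→C)

After x (step 3): F. After xy (step 8): C.
They differ (F ≠ C), so y is not a cycle from the state after x; this split is not the one the pumping-lemma construction produces, and pumping y need not keep the string in L(N).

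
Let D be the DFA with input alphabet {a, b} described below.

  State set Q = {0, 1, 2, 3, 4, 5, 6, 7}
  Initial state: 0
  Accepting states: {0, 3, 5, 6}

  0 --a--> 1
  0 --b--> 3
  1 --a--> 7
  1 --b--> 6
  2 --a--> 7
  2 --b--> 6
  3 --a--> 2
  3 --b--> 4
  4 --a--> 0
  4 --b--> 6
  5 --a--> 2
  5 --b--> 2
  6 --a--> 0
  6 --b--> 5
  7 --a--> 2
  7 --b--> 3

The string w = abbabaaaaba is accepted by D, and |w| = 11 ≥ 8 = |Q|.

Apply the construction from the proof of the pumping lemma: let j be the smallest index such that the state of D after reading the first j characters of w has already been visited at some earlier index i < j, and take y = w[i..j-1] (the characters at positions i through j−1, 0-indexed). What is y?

State sequence: 0 -a-> 1 -b-> 6 -b-> 5 -a-> 2 -b-> 6 -a-> 0 -a-> 1 -a-> 7 -a-> 2 -b-> 6 -a-> 0
First repeat at step 5: 6 was already visited.

So i = 2, j = 5, giving x = w[0:2] = ab, y = w[2:5] = bab, z = w[5:11] = aaaaba.
Check: |xy| = 5 ≤ 8 and |y| = 3 ≥ 1. Reading y takes D from 6 back to 6, so every xyⁱz is accepted.

bab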